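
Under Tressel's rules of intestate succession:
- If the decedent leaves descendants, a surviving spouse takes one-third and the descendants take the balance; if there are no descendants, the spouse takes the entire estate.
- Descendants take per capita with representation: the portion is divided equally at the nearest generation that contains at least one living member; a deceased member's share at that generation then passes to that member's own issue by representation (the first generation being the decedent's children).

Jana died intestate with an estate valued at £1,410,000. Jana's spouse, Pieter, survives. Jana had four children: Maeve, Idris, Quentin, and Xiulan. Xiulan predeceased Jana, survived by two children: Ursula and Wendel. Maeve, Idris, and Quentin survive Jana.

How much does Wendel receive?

Pieter takes one-third of £1,410,000 = £470,000. The remaining £940,000 passes to the descendants.
The descendants' portion (£940,000) is divided into 4 shares of £235,000: Maeve, Idris, and Quentin each take £235,000; Xiulan's £235,000 share passes to Xiulan's issue.
Xiulan's share (£235,000) is divided into 2 shares of £117,500: Ursula and Wendel each take £117,500.

Wendel receives £117,500.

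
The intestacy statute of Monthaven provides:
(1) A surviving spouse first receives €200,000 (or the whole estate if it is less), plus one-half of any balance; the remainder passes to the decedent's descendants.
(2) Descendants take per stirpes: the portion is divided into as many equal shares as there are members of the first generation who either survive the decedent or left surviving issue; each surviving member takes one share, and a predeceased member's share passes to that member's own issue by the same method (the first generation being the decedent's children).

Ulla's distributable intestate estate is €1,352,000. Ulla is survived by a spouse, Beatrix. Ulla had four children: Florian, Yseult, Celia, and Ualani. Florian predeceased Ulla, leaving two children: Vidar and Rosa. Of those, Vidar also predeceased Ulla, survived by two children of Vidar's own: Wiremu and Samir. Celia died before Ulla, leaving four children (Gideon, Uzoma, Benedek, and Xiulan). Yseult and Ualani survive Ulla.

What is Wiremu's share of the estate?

Wiremu receives €36,000.

Beatrix first takes €200,000, leaving a balance of €1,152,000. Beatrix then takes one-half of the balance (€576,000), for a total of €776,000. The remaining €576,000 passes to the descendants.
The descendants' portion (€576,000) is divided into 4 shares of €144,000: Yseult and Ualani each take €144,000; Florian's €144,000 share passes to Florian's issue; Celia's €144,000 share passes to Celia's issue.
Florian's share (€144,000) is divided into 2 shares of €72,000: Rosa takes €72,000; Vidar's €72,000 share passes to Vidar's issue.
Vidar's share (€72,000) is divided into 2 shares of €36,000: Wiremu and Samir each take €36,000.
Celia's share (€144,000) is divided into 4 shares of €36,000: Gideon, Uzoma, Benedek, and Xiulan each take €36,000.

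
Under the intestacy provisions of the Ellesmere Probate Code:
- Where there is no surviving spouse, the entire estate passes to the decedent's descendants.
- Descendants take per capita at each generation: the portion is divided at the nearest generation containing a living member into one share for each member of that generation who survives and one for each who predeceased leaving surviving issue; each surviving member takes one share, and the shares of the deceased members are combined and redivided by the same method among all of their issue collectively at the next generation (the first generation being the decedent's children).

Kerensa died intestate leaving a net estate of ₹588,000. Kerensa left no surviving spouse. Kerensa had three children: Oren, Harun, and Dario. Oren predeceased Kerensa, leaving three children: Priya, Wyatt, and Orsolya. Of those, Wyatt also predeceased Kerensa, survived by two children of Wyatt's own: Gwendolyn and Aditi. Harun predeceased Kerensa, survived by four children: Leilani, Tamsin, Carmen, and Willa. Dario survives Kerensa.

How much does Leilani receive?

The entire ₹588,000 passes to the descendants.
That amount (₹588,000) is divided at the children's generation into 3 shares of ₹196,000. Dario takes ₹196,000. The 2 shares of the deceased (Oren and Harun) are combined into a pool of ₹392,000.
That pool (₹392,000) is divided at the grandchildren's generation into 7 shares of ₹56,000. Priya, Orsolya, Leilani, Tamsin, Carmen, and Willa each take ₹56,000. The remaining share for the deceased Wyatt (₹56,000) is carried to the next generation.
That pool (₹56,000) is divided at the great-grandchildren's generation equally among Gwendolyn and Aditi: ₹28,000 each.

Leilani receives ₹56,000.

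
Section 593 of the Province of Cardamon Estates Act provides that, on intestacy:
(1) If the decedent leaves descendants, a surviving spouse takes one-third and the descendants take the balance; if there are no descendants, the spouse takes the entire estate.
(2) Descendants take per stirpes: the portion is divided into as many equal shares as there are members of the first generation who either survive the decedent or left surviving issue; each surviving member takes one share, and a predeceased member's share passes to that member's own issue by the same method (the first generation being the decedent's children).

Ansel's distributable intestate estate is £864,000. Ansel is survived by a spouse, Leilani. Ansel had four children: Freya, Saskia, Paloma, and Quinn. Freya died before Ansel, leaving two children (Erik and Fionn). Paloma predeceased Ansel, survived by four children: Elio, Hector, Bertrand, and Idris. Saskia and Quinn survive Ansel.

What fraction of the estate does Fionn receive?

Leilani takes one-third of £864,000 = £288,000. The remaining £576,000 passes to the descendants.
The descendants' portion (£576,000) is divided into 4 shares of £144,000: Saskia and Quinn each take £144,000; Freya's £144,000 share passes to Freya's issue; Paloma's £144,000 share passes to Paloma's issue.
Freya's share (£144,000) is divided into 2 shares of £72,000: Erik and Fionn each take £72,000.
Paloma's share (£144,000) is divided into 4 shares of £36,000: Elio, Hector, Bertrand, and Idris each take £36,000.

Fionn receives 1/12 of the estate.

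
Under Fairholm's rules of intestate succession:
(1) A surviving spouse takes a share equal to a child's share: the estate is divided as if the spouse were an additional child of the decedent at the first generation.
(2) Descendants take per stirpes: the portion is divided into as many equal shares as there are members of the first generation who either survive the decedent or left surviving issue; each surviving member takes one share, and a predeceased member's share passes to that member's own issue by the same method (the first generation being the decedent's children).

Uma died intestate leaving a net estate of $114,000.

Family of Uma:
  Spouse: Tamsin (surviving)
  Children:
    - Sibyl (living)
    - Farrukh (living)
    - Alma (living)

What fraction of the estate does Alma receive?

Alma receives 1/4 of the estate.

The spouse counts as an additional share at the children's level, so there are 4 primary shares of $28,500. Tamsin takes one such share ($28,500).
The children's combined portion ($85,500) is divided into 3 shares of $28,500: Sibyl, Farrukh, and Alma each take $28,500.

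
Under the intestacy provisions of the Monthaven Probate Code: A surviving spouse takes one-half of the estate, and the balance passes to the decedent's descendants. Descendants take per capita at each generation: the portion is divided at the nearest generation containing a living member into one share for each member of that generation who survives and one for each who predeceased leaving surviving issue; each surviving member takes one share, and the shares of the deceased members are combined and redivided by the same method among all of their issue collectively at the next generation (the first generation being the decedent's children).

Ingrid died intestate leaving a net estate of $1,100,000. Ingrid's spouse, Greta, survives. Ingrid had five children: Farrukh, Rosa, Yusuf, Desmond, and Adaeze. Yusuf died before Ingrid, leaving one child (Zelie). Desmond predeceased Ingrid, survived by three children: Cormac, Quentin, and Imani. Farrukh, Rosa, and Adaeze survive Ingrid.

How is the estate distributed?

Greta: $550,000; Farrukh: $110,000; Rosa: $110,000; Zelie: $55,000; Cormac: $55,000; Quentin: $55,000; Imani: $55,000; Adaeze: $110,000

Greta takes one-half of $1,100,000 = $550,000. The remaining $550,000 passes to the descendants.
The descendants' portion ($550,000) is divided at the children's generation into 5 shares of $110,000. Farrukh, Rosa, and Adaeze each take $110,000. The 2 shares of the deceased (Yusuf and Desmond) are combined into a pool of $220,000.
That pool ($220,000) is divided at the grandchildren's generation equally among Zelie, Cormac, Quentin, and Imani: $55,000 each.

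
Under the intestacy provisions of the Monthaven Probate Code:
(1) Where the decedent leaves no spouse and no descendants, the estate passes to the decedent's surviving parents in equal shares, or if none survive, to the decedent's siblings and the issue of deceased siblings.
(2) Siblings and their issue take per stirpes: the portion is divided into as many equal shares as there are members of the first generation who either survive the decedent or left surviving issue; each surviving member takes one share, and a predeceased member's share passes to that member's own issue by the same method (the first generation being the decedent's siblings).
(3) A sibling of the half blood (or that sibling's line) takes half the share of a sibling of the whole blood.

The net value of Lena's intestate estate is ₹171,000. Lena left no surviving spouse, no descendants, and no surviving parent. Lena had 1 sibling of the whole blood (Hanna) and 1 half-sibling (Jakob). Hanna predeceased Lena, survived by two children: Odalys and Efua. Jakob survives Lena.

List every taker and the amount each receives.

Jakob: ₹57,000; Odalys: ₹57,000; Efua: ₹57,000

The entire ₹171,000 passes to the siblings and their issue.
Counting each half-blood sibling's line as half a unit, there are 3/2 units in ₹171,000, so one unit is ₹114,000. Whole-blood lines (Hanna) take ₹114,000 each; half-blood lines (Jakob) take ₹57,000 each.
Hanna's share (₹114,000) is divided into 2 shares of ₹57,000: Odalys and Efua each take ₹57,000.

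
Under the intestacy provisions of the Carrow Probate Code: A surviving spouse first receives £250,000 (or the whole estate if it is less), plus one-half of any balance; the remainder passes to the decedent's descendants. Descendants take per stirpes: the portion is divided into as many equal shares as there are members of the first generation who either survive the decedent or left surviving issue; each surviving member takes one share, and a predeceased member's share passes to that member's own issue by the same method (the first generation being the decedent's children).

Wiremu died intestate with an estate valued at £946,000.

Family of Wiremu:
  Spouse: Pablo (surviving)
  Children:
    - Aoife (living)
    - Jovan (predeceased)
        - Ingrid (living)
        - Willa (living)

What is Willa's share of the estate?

Willa receives £87,000.

Pablo first takes £250,000, leaving a balance of £696,000. Pablo then takes one-half of the balance (£348,000), for a total of £598,000. The remaining £348,000 passes to the descendants.
The descendants' portion (£348,000) is divided into 2 shares of £174,000: Aoife takes £174,000; Jovan's £174,000 share passes to Jovan's issue.
Jovan's share (£174,000) is divided into 2 shares of £87,000: Ingrid and Willa each take £87,000.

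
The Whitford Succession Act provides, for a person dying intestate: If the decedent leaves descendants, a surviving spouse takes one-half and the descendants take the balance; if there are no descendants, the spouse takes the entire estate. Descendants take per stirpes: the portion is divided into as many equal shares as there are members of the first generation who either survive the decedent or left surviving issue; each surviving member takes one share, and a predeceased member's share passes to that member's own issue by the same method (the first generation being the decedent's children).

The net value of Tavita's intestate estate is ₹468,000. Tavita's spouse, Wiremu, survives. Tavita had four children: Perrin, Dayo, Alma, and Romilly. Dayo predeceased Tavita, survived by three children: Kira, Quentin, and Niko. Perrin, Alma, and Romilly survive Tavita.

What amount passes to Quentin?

Wiremu takes one-half of ₹468,000 = ₹234,000. The remaining ₹234,000 passes to the descendants.
The descendants' portion (₹234,000) is divided into 4 shares of ₹58,500: Perrin, Alma, and Romilly each take ₹58,500; Dayo's ₹58,500 share passes to Dayo's issue.
Dayo's share (₹58,500) is divided into 3 shares of ₹19,500: Kira, Quentin, and Niko each take ₹19,500.

Quentin receives ₹19,500.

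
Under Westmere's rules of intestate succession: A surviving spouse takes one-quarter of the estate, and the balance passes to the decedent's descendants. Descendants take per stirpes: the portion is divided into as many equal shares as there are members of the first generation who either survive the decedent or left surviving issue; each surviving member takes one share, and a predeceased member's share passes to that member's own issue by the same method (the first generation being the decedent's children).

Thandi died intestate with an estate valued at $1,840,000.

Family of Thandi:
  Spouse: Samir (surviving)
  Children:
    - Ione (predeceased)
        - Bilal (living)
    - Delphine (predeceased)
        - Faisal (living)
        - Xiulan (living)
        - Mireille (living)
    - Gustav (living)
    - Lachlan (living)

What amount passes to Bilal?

Bilal receives $345,000.

Samir takes one-quarter of $1,840,000 = $460,000. The remaining $1,380,000 passes to the descendants.
The descendants' portion ($1,380,000) is divided into 4 shares of $345,000: Gustav and Lachlan each take $345,000; Ione's $345,000 share passes to Ione's issue; Delphine's $345,000 share passes to Delphine's issue.
Ione's share ($345,000) passes entirely to Bilal.
Delphine's share ($345,000) is divided into 3 shares of $115,000: Faisal, Xiulan, and Mireille each take $115,000.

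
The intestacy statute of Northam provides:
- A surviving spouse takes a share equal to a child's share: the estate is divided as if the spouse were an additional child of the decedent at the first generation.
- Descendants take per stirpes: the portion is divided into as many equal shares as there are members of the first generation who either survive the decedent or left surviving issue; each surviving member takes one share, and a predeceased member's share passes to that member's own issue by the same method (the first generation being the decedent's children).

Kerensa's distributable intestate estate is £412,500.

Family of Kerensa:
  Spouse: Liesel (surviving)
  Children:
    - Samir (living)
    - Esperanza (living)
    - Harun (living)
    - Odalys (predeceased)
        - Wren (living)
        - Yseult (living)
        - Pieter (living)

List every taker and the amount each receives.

The spouse counts as an additional share at the children's level, so there are 5 primary shares of £82,500. Liesel takes one such share (£82,500).
The children's combined portion (£330,000) is divided into 4 shares of £82,500: Samir, Esperanza, and Harun each take £82,500; Odalys's £82,500 share passes to Odalys's issue.
Odalys's share (£82,500) is divided into 3 shares of £27,500: Wren, Yseult, and Pieter each take £27,500.

Liesel: £82,500; Samir: £82,500; Esperanza: £82,500; Harun: £82,500; Wren: £27,500; Yseult: £27,500; Pieter: £27,500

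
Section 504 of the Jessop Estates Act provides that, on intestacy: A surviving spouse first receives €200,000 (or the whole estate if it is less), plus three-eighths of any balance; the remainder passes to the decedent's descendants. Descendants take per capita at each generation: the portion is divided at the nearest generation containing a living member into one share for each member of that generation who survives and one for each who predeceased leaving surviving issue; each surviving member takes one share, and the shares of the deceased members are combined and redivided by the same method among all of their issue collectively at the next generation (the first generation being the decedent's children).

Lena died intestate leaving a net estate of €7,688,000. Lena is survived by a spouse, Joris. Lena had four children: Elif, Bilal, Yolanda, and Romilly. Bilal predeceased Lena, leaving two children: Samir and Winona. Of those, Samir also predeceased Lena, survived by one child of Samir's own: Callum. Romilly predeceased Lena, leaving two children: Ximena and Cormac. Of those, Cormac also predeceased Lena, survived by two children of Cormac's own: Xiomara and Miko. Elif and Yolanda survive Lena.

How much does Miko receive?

Miko receives €390,000.

Joris first takes €200,000, leaving a balance of €7,488,000. Joris then takes three-eighths of the balance (€2,808,000), for a total of €3,008,000. The remaining €4,680,000 passes to the descendants.
The descendants' portion (€4,680,000) is divided at the children's generation into 4 shares of €1,170,000. Elif and Yolanda each take €1,170,000. The 2 shares of the deceased (Bilal and Romilly) are combined into a pool of €2,340,000.
That pool (€2,340,000) is divided at the grandchildren's generation into 4 shares of €585,000. Winona and Ximena each take €585,000. The 2 shares of the deceased (Samir and Cormac) are combined into a pool of €1,170,000.
That pool (€1,170,000) is divided at the great-grandchildren's generation equally among Callum, Xiomara, and Miko: €390,000 each.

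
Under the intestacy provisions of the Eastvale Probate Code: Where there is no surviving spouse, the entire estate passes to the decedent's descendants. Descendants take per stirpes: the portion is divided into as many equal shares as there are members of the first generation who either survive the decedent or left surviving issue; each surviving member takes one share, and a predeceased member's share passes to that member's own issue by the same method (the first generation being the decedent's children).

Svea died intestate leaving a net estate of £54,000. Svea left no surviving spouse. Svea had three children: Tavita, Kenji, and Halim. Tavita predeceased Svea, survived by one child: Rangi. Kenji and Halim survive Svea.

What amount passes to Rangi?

Rangi receives £18,000.

The entire £54,000 passes to the descendants.
That amount (£54,000) is divided into 3 shares of £18,000: Kenji and Halim each take £18,000; Tavita's £18,000 share passes to Tavita's issue.
Tavita's share (£18,000) passes entirely to Rangi.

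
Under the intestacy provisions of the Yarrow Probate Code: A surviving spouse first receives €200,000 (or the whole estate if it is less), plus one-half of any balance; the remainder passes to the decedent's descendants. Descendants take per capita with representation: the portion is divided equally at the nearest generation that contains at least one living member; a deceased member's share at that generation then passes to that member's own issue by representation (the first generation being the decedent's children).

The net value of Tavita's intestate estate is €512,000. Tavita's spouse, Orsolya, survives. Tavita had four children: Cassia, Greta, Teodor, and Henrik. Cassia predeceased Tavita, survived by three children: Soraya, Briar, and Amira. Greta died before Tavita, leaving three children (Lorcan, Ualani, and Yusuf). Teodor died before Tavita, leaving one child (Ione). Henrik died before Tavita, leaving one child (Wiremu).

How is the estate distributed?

Orsolya: €356,000; Soraya: €19,500; Briar: €19,500; Amira: €19,500; Lorcan: €19,500; Ualani: €19,500; Yusuf: €19,500; Ione: €19,500; Wiremu: €19,500

Orsolya first takes €200,000, leaving a balance of €312,000. Orsolya then takes one-half of the balance (€156,000), for a total of €356,000. The remaining €156,000 passes to the descendants.
No child survives, so the initial division is made at the grandchildren's generation.
The descendants' portion (€156,000) is divided into 8 shares of €19,500: Soraya, Briar, Amira, Lorcan, Ualani, Yusuf, Ione, and Wiremu each take €19,500.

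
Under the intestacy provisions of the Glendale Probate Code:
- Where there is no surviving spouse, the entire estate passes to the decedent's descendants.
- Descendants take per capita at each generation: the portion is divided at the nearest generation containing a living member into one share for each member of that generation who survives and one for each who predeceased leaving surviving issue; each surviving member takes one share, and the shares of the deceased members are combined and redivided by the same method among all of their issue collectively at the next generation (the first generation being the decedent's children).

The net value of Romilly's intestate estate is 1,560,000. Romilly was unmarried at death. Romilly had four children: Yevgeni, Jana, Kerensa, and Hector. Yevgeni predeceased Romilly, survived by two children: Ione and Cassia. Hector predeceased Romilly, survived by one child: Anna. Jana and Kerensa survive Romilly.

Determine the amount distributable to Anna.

Anna receives 260,000.

The entire 1,560,000 passes to the descendants.
That amount (1,560,000) is divided at the children's generation into 4 shares of 390,000. Jana and Kerensa each take 390,000. The 2 shares of the deceased (Yevgeni and Hector) are combined into a pool of 780,000.
That pool (780,000) is divided at the grandchildren's generation equally among Ione, Cassia, and Anna: 260,000 each.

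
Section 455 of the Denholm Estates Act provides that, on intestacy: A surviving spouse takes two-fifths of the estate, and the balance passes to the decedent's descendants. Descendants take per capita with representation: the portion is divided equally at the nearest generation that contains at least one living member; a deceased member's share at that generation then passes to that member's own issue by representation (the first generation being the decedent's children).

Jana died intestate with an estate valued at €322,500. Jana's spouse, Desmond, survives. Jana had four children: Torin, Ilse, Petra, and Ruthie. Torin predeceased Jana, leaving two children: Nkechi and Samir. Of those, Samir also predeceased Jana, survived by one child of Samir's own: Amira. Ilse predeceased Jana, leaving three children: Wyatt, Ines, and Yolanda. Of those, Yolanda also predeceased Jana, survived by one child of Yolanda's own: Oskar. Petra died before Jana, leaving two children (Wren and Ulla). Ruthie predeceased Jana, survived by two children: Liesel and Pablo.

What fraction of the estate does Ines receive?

Ines receives 1/15 of the estate.

Desmond takes two-fifths of €322,500 = €129,000. The remaining €193,500 passes to the descendants.
No child survives, so the initial division is made at the grandchildren's generation.
The descendants' portion (€193,500) is divided into 9 shares of €21,500: Nkechi, Wyatt, Ines, Wren, Ulla, Liesel, and Pablo each take €21,500; Samir's €21,500 share passes to Samir's issue; Yolanda's €21,500 share passes to Yolanda's issue.
Samir's share (€21,500) passes entirely to Amira.
Yolanda's share (€21,500) passes entirely to Oskar.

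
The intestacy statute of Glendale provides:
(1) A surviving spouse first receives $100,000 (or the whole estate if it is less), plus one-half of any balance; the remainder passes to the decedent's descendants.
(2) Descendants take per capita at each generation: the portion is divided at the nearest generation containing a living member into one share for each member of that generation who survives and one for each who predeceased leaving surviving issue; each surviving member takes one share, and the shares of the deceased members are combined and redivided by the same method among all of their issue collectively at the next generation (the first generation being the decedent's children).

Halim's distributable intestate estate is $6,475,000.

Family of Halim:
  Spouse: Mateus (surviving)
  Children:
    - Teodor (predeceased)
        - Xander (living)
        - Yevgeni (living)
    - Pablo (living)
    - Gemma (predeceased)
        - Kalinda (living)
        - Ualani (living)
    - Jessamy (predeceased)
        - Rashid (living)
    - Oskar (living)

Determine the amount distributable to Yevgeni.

Mateus first takes $100,000, leaving a balance of $6,375,000. Mateus then takes one-half of the balance ($3,187,500), for a total of $3,287,500. The remaining $3,187,500 passes to the descendants.
The descendants' portion ($3,187,500) is divided at the children's generation into 5 shares of $637,500. Pablo and Oskar each take $637,500. The 3 shares of the deceased (Teodor, Gemma, and Jessamy) are combined into a pool of $1,912,500.
That pool ($1,912,500) is divided at the grandchildren's generation equally among Xander, Yevgeni, Kalinda, Ualani, and Rashid: $382,500 each.

Yevgeni receives $382,500.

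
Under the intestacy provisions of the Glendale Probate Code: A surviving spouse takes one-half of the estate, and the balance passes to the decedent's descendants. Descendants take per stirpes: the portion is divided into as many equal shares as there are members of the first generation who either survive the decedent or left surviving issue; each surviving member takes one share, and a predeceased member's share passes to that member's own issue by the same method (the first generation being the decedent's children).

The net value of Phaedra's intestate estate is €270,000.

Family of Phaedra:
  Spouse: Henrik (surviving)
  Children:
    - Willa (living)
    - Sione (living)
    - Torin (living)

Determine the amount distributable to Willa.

Henrik takes one-half of €270,000 = €135,000. The remaining €135,000 passes to the descendants.
The descendants' portion (€135,000) is divided into 3 shares of €45,000: Willa, Sione, and Torin each take €45,000.

Willa receives €45,000.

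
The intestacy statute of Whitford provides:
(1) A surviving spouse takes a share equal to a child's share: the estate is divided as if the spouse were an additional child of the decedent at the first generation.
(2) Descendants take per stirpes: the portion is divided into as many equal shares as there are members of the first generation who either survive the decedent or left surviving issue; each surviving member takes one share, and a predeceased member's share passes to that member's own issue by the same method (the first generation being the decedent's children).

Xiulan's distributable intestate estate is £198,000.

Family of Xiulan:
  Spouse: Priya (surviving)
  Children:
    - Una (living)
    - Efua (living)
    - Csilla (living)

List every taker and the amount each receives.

The spouse counts as an additional share at the children's level, so there are 4 primary shares of £49,500. Priya takes one such share (£49,500).
The children's combined portion (£148,500) is divided into 3 shares of £49,500: Una, Efua, and Csilla each take £49,500.

Priya: £49,500; Una: £49,500; Efua: £49,500; Csilla: £49,500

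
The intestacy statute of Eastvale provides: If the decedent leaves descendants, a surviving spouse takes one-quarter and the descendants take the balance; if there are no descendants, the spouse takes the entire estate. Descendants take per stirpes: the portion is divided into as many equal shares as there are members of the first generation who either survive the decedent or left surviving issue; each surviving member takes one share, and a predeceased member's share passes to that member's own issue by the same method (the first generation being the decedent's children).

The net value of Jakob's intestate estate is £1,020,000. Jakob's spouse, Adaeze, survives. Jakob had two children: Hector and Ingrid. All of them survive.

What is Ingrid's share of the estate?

Adaeze takes one-quarter of £1,020,000 = £255,000. The remaining £765,000 passes to the descendants.
The descendants' portion (£765,000) is divided into 2 shares of £382,500: Hector and Ingrid each take £382,500.

Ingrid receives £382,500.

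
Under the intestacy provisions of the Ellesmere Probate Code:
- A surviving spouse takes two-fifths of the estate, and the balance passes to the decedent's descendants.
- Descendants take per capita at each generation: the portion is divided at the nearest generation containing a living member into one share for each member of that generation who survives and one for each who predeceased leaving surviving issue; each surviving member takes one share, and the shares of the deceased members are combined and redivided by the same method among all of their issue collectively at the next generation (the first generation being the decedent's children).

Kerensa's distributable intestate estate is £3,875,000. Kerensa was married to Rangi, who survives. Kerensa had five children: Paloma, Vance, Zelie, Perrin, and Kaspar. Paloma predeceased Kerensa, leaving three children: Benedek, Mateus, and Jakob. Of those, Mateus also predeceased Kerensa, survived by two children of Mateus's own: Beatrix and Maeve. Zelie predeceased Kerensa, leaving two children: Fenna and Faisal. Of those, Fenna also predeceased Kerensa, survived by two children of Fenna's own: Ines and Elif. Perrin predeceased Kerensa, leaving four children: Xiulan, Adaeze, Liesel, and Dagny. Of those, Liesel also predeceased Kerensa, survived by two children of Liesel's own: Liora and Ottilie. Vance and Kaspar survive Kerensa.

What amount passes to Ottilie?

Rangi takes two-fifths of £3,875,000 = £1,550,000. The remaining £2,325,000 passes to the descendants.
The descendants' portion (£2,325,000) is divided at the children's generation into 5 shares of £465,000. Vance and Kaspar each take £465,000. The 3 shares of the deceased (Paloma, Zelie, and Perrin) are combined into a pool of £1,395,000.
That pool (£1,395,000) is divided at the grandchildren's generation into 9 shares of £155,000. Benedek, Jakob, Faisal, Xiulan, Adaeze, and Dagny each take £155,000. The 3 shares of the deceased (Mateus, Fenna, and Liesel) are combined into a pool of £465,000.
That pool (£465,000) is divided at the great-grandchildren's generation equally among Beatrix, Maeve, Ines, Elif, Liora, and Ottilie: £77,500 each.

Ottilie receives £77,500.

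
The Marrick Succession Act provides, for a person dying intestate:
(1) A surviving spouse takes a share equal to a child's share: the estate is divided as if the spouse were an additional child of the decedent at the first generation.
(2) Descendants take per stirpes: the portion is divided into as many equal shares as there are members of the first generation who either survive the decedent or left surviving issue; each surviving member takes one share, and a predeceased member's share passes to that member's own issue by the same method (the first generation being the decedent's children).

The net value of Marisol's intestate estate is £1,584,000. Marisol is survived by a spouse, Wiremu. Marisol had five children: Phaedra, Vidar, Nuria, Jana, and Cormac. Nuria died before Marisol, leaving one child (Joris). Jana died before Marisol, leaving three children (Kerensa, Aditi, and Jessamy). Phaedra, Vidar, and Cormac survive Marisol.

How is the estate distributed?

The spouse counts as an additional share at the children's level, so there are 6 primary shares of £264,000. Wiremu takes one such share (£264,000).
The children's combined portion (£1,320,000) is divided into 5 shares of £264,000: Phaedra, Vidar, and Cormac each take £264,000; Nuria's £264,000 share passes to Nuria's issue; Jana's £264,000 share passes to Jana's issue.
Nuria's share (£264,000) passes entirely to Joris.
Jana's share (£264,000) is divided into 3 shares of £88,000: Kerensa, Aditi, and Jessamy each take £88,000.

Wiremu: £264,000; Phaedra: £264,000; Vidar: £264,000; Joris: £264,000; Kerensa: £88,000; Aditi: £88,000; Jessamy: £88,000; Cormac: £264,000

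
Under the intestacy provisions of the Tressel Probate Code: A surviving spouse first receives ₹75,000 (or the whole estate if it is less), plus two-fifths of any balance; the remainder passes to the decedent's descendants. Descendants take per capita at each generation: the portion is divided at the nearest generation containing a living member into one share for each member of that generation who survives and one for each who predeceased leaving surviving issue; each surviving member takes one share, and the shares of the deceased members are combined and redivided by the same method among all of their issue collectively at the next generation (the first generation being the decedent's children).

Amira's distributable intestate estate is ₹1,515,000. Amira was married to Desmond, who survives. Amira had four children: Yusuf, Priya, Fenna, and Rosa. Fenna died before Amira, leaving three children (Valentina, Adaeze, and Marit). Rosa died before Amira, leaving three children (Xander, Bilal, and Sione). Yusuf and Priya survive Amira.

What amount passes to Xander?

Xander receives ₹72,000.

Desmond first takes ₹75,000, leaving a balance of ₹1,440,000. Desmond then takes two-fifths of the balance (₹576,000), for a total of ₹651,000. The remaining ₹864,000 passes to the descendants.
The descendants' portion (₹864,000) is divided at the children's generation into 4 shares of ₹216,000. Yusuf and Priya each take ₹216,000. The 2 shares of the deceased (Fenna and Rosa) are combined into a pool of ₹432,000.
That pool (₹432,000) is divided at the grandchildren's generation equally among Valentina, Adaeze, Marit, Xander, Bilal, and Sione: ₹72,000 each.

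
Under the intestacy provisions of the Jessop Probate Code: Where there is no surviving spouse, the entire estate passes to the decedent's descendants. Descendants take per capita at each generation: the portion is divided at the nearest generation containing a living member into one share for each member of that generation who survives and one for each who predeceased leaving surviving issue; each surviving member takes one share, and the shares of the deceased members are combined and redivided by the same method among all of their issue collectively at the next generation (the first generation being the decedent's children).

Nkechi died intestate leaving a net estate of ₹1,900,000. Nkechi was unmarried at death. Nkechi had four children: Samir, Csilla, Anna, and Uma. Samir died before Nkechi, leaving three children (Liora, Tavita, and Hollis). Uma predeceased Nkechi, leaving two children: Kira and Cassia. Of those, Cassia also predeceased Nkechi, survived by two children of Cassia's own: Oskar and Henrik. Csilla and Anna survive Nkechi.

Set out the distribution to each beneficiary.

Liora: ₹190,000; Tavita: ₹190,000; Hollis: ₹190,000; Csilla: ₹475,000; Anna: ₹475,000; Kira: ₹190,000; Oskar: ₹95,000; Henrik: ₹95,000

The entire ₹1,900,000 passes to the descendants.
That amount (₹1,900,000) is divided at the children's generation into 4 shares of ₹475,000. Csilla and Anna each take ₹475,000. The 2 shares of the deceased (Samir and Uma) are combined into a pool of ₹950,000.
That pool (₹950,000) is divided at the grandchildren's generation into 5 shares of ₹190,000. Liora, Tavita, Hollis, and Kira each take ₹190,000. The remaining share for the deceased Cassia (₹190,000) is carried to the next generation.
That pool (₹190,000) is divided at the great-grandchildren's generation equally among Oskar and Henrik: ₹95,000 each.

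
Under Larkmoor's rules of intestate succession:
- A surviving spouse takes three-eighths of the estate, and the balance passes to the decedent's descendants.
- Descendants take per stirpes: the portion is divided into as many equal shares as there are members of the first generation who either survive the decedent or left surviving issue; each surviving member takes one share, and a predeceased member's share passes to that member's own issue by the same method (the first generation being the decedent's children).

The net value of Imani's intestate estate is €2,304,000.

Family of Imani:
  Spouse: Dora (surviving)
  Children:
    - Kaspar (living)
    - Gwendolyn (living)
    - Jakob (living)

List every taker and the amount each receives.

Dora: €864,000; Kaspar: €480,000; Gwendolyn: €480,000; Jakob: €480,000

Dora takes three-eighths of €2,304,000 = €864,000. The remaining €1,440,000 passes to the descendants.
The descendants' portion (€1,440,000) is divided into 3 shares of €480,000: Kaspar, Gwendolyn, and Jakob each take €480,000.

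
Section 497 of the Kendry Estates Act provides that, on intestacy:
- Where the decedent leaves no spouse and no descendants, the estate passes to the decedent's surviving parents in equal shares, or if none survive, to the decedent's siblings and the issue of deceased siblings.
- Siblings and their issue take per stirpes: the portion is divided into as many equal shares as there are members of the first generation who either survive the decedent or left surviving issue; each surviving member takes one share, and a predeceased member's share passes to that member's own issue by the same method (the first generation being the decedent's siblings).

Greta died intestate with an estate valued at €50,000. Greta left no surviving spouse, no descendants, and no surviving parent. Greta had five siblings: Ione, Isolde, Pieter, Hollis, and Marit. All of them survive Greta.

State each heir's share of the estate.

Ione: €10,000; Isolde: €10,000; Pieter: €10,000; Hollis: €10,000; Marit: €10,000

The entire €50,000 passes to the siblings and their issue.
That amount (€50,000) is divided into 5 shares of €10,000: Ione, Isolde, Pieter, Hollis, and Marit each take €10,000.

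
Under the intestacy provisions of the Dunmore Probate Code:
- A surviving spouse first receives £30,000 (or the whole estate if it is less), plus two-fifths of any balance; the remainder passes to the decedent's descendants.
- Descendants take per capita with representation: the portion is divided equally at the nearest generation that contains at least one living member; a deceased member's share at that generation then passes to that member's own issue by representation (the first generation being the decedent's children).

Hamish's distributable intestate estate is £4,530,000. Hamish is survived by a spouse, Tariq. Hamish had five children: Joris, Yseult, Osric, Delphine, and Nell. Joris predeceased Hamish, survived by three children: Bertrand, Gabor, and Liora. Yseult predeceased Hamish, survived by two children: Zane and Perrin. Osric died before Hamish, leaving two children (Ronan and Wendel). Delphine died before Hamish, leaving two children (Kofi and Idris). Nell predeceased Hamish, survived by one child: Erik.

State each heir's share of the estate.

Tariq: £1,830,000; Bertrand: £270,000; Gabor: £270,000; Liora: £270,000; Zane: £270,000; Perrin: £270,000; Ronan: £270,000; Wendel: £270,000; Kofi: £270,000; Idris: £270,000; Erik: £270,000

Tariq first takes £30,000, leaving a balance of £4,500,000. Tariq then takes two-fifths of the balance (£1,800,000), for a total of £1,830,000. The remaining £2,700,000 passes to the descendants.
No child survives, so the initial division is made at the grandchildren's generation.
The descendants' portion (£2,700,000) is divided into 10 shares of £270,000: Bertrand, Gabor, Liora, Zane, Perrin, Ronan, Wendel, Kofi, Idris, and Erik each take £270,000.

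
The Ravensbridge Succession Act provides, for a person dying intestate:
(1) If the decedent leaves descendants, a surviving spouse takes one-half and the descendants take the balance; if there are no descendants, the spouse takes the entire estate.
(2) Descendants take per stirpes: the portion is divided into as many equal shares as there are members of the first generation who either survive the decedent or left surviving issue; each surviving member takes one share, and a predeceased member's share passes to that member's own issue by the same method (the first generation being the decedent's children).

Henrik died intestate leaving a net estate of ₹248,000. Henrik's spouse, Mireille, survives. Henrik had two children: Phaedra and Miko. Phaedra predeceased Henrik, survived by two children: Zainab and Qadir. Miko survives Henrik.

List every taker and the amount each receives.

Mireille takes one-half of ₹248,000 = ₹124,000. The remaining ₹124,000 passes to the descendants.
The descendants' portion (₹124,000) is divided into 2 shares of ₹62,000: Miko takes ₹62,000; Phaedra's ₹62,000 share passes to Phaedra's issue.
Phaedra's share (₹62,000) is divided into 2 shares of ₹31,000: Zainab and Qadir each take ₹31,000.

Mireille: ₹124,000; Zainab: ₹31,000; Qadir: ₹31,000; Miko: ₹62,000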